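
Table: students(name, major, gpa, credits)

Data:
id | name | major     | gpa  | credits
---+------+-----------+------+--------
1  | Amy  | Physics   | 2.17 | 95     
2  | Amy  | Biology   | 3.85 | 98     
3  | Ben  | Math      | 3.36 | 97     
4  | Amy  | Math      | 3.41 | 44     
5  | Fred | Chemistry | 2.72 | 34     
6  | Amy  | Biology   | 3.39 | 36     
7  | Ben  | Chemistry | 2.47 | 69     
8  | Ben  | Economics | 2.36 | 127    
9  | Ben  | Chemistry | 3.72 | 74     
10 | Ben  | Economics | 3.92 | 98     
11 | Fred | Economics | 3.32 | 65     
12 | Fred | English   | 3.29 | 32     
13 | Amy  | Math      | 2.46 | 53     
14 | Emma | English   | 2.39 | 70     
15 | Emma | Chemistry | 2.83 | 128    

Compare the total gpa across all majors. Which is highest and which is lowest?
SELECT major, SUM(gpa)
FROM students
GROUP BY major
ORDER BY SUM(gpa)

All groups:
  Physics: 2.17
  English: 5.68
  Biology: 7.24
  Math: 9.23
  Economics: 9.60
  Chemistry: 11.74

Highest: Chemistry (11.74)
Lowest: Physics (2.17)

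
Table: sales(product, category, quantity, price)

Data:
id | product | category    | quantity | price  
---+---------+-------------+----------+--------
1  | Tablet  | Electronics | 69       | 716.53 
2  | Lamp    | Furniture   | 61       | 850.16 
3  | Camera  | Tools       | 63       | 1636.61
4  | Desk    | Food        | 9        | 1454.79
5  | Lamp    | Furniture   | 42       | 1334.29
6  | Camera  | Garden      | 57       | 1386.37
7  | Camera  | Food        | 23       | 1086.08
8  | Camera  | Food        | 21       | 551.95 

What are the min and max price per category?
SELECT category, MIN(price), MAX(price)
FROM sales
GROUP BY category

Result:
  Electronics: min=716.53, max=716.53
  Food: min=551.95, max=1454.79
  Furniture: min=850.16, max=1334.29
  Garden: min=1386.37, max=1386.37
  Tools: min=1636.61, max=1636.61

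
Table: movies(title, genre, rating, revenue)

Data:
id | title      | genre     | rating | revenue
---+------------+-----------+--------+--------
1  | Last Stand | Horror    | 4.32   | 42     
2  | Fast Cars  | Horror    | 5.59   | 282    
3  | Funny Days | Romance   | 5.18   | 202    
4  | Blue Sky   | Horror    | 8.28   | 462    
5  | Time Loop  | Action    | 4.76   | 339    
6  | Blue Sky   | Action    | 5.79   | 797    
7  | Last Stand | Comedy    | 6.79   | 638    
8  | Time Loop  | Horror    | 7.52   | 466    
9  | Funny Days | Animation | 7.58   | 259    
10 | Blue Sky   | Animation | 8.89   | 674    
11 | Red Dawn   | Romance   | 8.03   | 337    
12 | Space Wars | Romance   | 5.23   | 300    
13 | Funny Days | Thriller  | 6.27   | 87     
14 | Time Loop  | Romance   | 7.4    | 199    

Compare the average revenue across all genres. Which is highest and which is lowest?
SELECT genre, AVG(revenue)
FROM movies
GROUP BY genre
ORDER BY AVG(revenue)

All groups:
  Thriller: 87.00
  Romance: 259.50
  Horror: 313.00
  Animation: 466.50
  Action: 568.00
  Comedy: 638.00

Highest: Comedy (638.00)
Lowest: Thriller (87.00)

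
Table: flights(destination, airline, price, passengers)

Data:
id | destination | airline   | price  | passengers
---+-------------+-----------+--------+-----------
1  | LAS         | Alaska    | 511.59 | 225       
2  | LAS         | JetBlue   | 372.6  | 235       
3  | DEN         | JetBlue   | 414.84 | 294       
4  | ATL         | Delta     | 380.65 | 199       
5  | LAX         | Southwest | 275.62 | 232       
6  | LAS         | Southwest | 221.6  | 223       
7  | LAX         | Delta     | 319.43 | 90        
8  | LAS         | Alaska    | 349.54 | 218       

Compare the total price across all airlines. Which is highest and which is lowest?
SELECT airline, SUM(price)
FROM flights
GROUP BY airline
ORDER BY SUM(price)

All groups:
  Southwest: 497.22
  Delta: 700.08
  JetBlue: 787.44
  Alaska: 861.13

Highest: Alaska (861.13)
Lowest: Southwest (497.22)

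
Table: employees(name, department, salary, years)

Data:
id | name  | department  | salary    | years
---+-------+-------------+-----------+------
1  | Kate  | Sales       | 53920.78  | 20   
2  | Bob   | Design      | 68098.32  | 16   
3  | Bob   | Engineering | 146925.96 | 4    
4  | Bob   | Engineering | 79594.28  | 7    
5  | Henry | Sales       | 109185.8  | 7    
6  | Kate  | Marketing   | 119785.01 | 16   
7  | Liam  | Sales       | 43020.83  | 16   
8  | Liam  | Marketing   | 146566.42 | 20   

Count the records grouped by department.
SELECT department, COUNT(*) as count
FROM employees
GROUP BY department

Result:
  Design: 1
  Engineering: 2
  Marketing: 2
  Sales: 3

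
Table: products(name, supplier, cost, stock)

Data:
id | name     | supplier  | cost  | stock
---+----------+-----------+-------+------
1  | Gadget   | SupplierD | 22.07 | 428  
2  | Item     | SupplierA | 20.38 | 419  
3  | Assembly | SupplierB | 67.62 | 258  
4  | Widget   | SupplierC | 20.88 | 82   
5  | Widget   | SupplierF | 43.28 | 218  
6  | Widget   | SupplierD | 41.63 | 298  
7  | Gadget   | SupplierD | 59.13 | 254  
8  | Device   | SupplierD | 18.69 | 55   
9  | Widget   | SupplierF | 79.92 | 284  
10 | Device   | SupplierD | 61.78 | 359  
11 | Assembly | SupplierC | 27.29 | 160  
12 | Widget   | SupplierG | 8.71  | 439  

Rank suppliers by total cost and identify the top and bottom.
SELECT supplier, SUM(cost)
FROM products
GROUP BY supplier
ORDER BY SUM(cost)

All groups:
  SupplierG: 8.71
  SupplierA: 20.38
  SupplierC: 48.17
  SupplierB: 67.62
  SupplierF: 123.20
  SupplierD: 203.30

Highest: SupplierD (203.30)
Lowest: SupplierG (8.71)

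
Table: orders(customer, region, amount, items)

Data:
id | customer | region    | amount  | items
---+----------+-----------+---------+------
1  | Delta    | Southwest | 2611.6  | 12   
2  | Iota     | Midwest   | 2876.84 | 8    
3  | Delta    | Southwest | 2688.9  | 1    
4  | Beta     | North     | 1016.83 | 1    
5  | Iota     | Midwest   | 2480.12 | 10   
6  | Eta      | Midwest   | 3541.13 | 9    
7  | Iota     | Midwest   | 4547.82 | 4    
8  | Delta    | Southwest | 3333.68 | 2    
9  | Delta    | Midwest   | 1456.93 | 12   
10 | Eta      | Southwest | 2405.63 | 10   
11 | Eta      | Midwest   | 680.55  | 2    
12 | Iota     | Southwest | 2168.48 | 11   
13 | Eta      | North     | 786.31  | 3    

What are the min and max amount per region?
SELECT region, MIN(amount), MAX(amount)
FROM orders
GROUP BY region

Result:
  Midwest: min=680.55, max=4547.82
  North: min=786.31, max=1016.83
  Southwest: min=2168.48, max=3333.68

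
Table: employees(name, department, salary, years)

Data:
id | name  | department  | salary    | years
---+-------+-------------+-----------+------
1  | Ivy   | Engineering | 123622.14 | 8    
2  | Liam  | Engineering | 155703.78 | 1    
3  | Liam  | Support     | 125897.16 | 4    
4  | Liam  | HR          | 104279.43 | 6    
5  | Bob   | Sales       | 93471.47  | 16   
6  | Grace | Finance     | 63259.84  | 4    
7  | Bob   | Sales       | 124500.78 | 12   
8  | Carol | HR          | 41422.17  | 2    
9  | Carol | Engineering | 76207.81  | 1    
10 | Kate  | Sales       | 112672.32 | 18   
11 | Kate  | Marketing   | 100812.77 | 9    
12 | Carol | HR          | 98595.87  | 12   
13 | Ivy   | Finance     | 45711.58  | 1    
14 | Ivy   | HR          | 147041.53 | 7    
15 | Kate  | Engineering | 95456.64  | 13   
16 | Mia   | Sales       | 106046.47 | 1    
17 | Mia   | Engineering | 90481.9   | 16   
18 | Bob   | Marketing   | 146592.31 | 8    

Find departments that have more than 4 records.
SELECT department, COUNT(*) as cnt
FROM employees
GROUP BY department
HAVING COUNT(*) > 4

Result:
  Engineering: 5

Note: HAVING filters groups after aggregation, WHERE filters rows before.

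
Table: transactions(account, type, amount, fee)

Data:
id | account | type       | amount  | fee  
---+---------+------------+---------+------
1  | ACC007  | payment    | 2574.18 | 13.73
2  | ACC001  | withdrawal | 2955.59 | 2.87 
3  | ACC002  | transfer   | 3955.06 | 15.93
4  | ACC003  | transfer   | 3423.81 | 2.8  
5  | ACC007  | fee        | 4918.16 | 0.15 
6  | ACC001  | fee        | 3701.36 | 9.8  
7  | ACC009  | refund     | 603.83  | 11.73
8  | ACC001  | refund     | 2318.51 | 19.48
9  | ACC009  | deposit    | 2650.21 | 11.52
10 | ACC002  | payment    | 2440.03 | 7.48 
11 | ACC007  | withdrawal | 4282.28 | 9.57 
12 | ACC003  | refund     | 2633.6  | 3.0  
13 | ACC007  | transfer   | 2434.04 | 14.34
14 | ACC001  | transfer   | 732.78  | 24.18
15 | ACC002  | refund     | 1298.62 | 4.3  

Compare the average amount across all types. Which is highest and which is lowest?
SELECT type, AVG(amount)
FROM transactions
GROUP BY type
ORDER BY AVG(amount)

All groups:
  refund: 1713.64
  payment: 2507.11
  transfer: 2636.42
  deposit: 2650.21
  withdrawal: 3618.94
  fee: 4309.76

Highest: fee (4309.76)
Lowest: refund (1713.64)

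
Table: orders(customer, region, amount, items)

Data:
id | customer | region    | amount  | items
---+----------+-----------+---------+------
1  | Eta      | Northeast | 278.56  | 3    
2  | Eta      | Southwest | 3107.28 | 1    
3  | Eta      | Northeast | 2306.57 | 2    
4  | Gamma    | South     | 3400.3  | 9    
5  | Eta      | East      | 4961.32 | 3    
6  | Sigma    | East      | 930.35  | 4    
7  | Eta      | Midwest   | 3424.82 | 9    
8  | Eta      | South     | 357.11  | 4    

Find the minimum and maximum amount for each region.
SELECT region, MIN(amount), MAX(amount)
FROM orders
GROUP BY region

Result:
  East: min=930.35, max=4961.32
  Midwest: min=3424.82, max=3424.82
  Northeast: min=278.56, max=2306.57
  South: min=357.11, max=3400.30
  Southwest: min=3107.28, max=3107.28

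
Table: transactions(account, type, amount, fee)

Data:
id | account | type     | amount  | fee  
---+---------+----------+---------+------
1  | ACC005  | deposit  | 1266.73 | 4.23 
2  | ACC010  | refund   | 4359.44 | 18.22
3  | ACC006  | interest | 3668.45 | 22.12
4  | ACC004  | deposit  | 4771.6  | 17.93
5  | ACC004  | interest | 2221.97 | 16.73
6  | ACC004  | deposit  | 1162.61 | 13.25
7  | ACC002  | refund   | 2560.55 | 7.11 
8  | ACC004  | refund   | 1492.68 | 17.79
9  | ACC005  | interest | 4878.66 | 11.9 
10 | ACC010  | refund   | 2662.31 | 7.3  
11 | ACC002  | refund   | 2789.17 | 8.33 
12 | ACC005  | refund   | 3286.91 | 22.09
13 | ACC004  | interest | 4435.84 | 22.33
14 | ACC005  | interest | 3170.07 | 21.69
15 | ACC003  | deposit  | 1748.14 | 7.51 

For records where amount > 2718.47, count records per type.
SELECT type, COUNT(*)
FROM transactions
WHERE amount > 2718.47
GROUP BY type

Note: WHERE filters rows before grouping.

Result:
  deposit: 1
  interest: 4
  refund: 3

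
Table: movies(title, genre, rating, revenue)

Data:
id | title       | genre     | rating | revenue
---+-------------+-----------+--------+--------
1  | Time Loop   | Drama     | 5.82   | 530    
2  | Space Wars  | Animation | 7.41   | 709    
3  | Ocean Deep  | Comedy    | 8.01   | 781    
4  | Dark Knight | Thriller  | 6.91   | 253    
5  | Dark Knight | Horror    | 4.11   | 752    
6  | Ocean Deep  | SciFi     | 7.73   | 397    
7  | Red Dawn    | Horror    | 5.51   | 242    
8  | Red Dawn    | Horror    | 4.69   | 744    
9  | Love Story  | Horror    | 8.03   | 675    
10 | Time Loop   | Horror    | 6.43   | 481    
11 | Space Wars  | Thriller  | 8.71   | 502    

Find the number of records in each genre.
SELECT genre, COUNT(*) as count
FROM movies
GROUP BY genre

Result:
  Animation: 1
  Comedy: 1
  Drama: 1
  Horror: 5
  SciFi: 1
  Thriller: 2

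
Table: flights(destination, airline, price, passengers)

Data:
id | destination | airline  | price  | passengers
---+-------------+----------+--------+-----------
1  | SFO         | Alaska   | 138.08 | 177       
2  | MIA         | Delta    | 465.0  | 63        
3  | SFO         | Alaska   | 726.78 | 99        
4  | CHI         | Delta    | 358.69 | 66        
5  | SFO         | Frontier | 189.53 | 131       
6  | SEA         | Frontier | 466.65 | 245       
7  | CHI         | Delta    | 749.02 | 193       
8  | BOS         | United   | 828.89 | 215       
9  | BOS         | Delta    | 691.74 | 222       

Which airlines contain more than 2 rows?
SELECT airline, COUNT(*) as cnt
FROM flights
GROUP BY airline
HAVING COUNT(*) > 2

Result:
  Delta: 4

Note: HAVING filters groups after aggregation, WHERE filters rows before.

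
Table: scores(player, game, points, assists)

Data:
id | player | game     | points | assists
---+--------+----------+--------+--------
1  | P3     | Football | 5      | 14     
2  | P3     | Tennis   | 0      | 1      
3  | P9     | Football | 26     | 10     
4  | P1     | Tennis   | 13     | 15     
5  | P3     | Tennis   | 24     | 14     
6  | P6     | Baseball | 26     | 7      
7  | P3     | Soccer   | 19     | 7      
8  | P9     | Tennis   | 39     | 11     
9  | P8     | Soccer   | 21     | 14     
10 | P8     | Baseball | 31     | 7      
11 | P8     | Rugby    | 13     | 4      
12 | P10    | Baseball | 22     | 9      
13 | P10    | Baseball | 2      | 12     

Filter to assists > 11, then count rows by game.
SELECT game, COUNT(*)
FROM scores
WHERE assists > 11
GROUP BY game

Note: WHERE filters rows before grouping.

Result:
  Baseball: 1
  Football: 1
  Soccer: 1
  Tennis: 2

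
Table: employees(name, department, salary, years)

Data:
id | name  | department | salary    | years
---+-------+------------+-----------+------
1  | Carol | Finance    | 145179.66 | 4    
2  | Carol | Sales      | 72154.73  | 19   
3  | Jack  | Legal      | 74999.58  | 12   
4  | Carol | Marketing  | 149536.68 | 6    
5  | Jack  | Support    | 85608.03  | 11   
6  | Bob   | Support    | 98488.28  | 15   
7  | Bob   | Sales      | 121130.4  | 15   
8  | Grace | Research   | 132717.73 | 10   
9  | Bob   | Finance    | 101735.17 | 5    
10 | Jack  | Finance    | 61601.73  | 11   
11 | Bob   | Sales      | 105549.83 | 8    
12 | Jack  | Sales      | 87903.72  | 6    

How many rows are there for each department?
SELECT department, COUNT(*) as count
FROM employees
GROUP BY department

Result:
  Finance: 3
  Legal: 1
  Marketing: 1
  Research: 1
  Sales: 4
  Support: 2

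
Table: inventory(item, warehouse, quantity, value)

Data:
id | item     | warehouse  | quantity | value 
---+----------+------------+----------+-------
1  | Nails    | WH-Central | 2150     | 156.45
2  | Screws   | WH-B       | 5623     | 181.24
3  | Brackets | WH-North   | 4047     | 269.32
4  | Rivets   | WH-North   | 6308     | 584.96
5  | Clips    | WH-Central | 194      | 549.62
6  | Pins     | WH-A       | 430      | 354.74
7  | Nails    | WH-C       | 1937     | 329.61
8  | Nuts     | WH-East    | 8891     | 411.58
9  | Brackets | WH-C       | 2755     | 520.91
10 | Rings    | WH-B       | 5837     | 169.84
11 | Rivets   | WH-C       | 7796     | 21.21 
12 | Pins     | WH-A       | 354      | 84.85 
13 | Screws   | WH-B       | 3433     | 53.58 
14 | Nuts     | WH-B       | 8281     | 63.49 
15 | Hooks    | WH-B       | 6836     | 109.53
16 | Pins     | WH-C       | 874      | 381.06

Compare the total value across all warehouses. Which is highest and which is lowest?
SELECT warehouse, SUM(value)
FROM inventory
GROUP BY warehouse
ORDER BY SUM(value)

All groups:
  WH-East: 411.58
  WH-A: 439.59
  WH-B: 577.68
  WH-Central: 706.07
  WH-North: 854.28
  WH-C: 1252.79

Highest: WH-C (1252.79)
Lowest: WH-East (411.58)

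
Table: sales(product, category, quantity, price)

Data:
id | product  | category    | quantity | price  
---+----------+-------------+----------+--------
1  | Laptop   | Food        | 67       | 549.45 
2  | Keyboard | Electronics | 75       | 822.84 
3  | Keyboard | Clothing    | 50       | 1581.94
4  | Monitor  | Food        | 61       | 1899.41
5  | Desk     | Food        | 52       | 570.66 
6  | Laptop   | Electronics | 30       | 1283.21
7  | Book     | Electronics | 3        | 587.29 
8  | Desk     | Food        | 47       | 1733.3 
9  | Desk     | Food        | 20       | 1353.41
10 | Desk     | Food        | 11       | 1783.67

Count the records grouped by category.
SELECT category, COUNT(*) as count
FROM sales
GROUP BY category

Result:
  Clothing: 1
  Electronics: 3
  Food: 6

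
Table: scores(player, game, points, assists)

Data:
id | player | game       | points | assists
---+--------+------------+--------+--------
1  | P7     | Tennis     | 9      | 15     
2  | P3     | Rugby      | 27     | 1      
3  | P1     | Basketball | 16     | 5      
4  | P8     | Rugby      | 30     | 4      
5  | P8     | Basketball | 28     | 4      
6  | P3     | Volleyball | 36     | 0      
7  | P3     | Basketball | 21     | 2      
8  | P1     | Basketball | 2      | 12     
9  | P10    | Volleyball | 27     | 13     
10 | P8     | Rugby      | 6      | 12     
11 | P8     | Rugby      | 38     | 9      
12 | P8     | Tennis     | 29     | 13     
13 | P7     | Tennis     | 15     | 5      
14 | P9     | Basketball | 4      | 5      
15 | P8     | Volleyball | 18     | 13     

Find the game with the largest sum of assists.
SELECT game, SUM(assists) as val
FROM scores
GROUP BY game
ORDER BY val DESC
LIMIT 1

Result: Tennis with sum(assists) = 33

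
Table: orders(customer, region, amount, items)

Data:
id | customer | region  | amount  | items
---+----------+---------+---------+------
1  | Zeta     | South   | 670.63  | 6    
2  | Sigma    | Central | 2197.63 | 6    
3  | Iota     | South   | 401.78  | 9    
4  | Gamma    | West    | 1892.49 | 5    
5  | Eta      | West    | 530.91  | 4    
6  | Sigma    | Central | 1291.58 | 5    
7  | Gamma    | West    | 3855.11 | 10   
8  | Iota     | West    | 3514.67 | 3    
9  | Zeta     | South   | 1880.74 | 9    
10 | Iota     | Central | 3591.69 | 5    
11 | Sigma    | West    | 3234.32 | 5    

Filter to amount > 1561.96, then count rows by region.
SELECT region, COUNT(*)
FROM orders
WHERE amount > 1561.96
GROUP BY region

Note: WHERE filters rows before grouping.

Result:
  Central: 2
  South: 1
  West: 4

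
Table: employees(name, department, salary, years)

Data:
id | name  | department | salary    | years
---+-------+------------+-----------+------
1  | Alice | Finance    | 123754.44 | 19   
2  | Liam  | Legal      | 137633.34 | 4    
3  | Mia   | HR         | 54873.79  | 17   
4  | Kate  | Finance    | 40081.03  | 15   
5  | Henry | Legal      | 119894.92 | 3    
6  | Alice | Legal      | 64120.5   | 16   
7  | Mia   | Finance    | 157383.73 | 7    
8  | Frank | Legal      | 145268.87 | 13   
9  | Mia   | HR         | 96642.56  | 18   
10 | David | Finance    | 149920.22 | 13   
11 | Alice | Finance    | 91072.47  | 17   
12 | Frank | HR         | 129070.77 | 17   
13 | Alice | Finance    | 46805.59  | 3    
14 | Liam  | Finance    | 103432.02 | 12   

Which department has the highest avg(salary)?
SELECT department, AVG(salary) as val
FROM employees
GROUP BY department
ORDER BY val DESC
LIMIT 1

Result: Legal with avg(salary) = 116729.41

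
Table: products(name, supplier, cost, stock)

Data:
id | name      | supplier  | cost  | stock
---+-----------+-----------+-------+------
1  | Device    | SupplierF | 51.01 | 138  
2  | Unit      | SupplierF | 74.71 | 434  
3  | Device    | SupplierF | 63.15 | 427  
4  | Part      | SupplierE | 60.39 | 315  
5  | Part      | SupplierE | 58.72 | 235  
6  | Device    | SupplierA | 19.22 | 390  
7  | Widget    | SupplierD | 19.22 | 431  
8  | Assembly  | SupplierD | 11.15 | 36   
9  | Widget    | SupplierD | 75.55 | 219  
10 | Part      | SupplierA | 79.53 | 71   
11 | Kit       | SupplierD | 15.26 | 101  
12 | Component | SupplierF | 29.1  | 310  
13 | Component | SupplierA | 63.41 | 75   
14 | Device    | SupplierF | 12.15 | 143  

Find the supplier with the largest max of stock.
SELECT supplier, MAX(stock) as val
FROM products
GROUP BY supplier
ORDER BY val DESC
LIMIT 1

Result: SupplierF with max(stock) = 434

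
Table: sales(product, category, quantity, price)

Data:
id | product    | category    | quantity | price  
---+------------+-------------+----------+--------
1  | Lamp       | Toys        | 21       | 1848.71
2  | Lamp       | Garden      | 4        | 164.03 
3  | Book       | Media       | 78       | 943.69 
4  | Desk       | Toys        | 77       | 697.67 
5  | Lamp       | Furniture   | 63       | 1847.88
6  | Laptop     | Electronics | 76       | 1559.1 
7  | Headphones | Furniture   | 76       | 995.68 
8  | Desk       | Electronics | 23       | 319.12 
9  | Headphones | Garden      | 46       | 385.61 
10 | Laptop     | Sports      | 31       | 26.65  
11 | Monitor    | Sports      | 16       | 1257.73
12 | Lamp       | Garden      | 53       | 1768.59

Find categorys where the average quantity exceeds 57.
SELECT category, AVG(quantity)
FROM sales
GROUP BY category
HAVING AVG(quantity) > 57

Result:
  Furniture: avg=69.50
  Media: avg=78.00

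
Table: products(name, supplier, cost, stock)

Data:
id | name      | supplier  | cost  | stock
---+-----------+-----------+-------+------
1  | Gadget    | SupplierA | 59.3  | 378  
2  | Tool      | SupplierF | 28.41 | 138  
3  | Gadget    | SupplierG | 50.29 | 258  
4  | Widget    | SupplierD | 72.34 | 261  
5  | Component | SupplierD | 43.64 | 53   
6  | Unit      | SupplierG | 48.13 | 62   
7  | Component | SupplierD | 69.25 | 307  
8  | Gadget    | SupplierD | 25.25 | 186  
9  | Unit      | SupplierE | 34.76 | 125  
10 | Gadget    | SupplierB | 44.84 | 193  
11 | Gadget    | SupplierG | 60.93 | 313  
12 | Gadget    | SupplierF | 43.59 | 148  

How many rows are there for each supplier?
SELECT supplier, COUNT(*) as count
FROM products
GROUP BY supplier

Result:
  SupplierA: 1
  SupplierB: 1
  SupplierD: 4
  SupplierE: 1
  SupplierF: 2
  SupplierG: 3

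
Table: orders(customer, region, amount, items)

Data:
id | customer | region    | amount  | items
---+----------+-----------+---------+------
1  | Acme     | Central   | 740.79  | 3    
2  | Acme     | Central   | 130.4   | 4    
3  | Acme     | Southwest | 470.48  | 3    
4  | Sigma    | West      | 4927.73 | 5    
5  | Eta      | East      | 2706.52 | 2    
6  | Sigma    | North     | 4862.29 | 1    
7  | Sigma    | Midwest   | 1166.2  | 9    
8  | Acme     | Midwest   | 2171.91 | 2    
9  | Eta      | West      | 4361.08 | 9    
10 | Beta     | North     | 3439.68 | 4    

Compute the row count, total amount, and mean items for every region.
SELECT region,
       COUNT(*) as cnt,
       SUM(amount) as total_amount,
       AVG(items) as avg_items
FROM orders
GROUP BY region

Result:
  Central: 2 records, 871.19 total amount, 3.50 avg items
  East: 1 records, 2706.52 total amount, 2.00 avg items
  Midwest: 2 records, 3338.11 total amount, 5.50 avg items
  North: 2 records, 8301.97 total amount, 2.50 avg items
  Southwest: 1 records, 470.48 total amount, 3.00 avg items
  West: 2 records, 9288.81 total amount, 7.00 avg items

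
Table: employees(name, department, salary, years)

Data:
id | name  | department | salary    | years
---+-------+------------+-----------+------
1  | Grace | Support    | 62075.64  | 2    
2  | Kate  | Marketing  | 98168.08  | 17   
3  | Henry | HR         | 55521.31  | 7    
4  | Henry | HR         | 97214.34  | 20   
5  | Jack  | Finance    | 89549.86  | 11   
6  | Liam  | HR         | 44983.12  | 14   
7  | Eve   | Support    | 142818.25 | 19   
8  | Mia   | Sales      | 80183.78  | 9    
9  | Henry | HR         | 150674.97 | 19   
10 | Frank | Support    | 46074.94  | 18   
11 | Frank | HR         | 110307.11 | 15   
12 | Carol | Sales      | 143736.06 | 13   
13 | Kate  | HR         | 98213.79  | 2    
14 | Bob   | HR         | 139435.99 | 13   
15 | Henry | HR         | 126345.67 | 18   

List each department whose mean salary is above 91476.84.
SELECT department, AVG(salary)
FROM employees
GROUP BY department
HAVING AVG(salary) > 91476.84

Result:
  HR: avg=102837.04
  Marketing: avg=98168.08
  Sales: avg=111959.92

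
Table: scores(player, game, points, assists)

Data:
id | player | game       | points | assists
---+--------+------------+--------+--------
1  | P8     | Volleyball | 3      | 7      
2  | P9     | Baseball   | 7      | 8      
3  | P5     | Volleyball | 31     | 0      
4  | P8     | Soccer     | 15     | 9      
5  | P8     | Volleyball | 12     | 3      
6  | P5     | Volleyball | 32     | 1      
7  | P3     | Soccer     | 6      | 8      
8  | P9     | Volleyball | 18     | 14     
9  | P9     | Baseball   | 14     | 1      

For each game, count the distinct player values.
SELECT game, COUNT(DISTINCT player)
FROM scores
GROUP BY game

Result:
  Baseball: 1 distinct
  Soccer: 2 distinct
  Volleyball: 3 distinct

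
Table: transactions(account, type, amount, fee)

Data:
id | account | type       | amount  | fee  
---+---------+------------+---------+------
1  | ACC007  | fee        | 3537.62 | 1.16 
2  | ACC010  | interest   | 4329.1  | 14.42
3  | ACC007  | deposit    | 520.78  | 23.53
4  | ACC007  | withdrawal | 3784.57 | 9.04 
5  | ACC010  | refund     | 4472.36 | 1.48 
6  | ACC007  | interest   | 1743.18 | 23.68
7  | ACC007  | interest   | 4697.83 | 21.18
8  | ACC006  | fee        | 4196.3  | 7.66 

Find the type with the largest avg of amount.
SELECT type, AVG(amount) as val
FROM transactions
GROUP BY type
ORDER BY val DESC
LIMIT 1

Result: refund with avg(amount) = 4472.36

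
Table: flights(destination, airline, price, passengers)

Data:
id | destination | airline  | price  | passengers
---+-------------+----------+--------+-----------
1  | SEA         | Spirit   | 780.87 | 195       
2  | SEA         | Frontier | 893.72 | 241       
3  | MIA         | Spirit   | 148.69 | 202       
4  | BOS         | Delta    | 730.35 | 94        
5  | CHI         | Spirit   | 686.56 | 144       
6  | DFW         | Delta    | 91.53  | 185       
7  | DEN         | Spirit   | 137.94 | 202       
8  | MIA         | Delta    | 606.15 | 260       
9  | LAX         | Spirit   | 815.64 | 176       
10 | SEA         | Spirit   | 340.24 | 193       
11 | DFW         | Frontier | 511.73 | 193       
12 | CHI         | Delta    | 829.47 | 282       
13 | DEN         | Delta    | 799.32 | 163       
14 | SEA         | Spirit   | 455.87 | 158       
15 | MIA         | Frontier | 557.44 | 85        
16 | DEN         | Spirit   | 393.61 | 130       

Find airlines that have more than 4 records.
SELECT airline, COUNT(*) as cnt
FROM flights
GROUP BY airline
HAVING COUNT(*) > 4

Result:
  Delta: 5
  Spirit: 8

Note: HAVING filters groups after aggregation, WHERE filters rows before.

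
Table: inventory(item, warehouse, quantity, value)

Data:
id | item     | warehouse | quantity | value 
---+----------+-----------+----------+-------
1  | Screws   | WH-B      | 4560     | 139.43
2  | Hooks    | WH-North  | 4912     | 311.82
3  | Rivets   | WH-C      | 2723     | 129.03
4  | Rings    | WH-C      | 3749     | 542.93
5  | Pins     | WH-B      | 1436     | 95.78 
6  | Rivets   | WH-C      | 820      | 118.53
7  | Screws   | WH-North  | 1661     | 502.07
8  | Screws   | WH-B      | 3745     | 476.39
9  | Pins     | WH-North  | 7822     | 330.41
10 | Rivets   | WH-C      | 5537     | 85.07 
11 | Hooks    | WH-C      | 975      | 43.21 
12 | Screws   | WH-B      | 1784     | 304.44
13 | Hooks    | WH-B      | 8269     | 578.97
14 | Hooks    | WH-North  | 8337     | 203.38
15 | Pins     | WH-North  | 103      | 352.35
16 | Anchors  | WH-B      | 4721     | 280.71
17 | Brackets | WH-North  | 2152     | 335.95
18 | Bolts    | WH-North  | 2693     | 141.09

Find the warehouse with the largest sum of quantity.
SELECT warehouse, SUM(quantity) as val
FROM inventory
GROUP BY warehouse
ORDER BY val DESC
LIMIT 1

Result: WH-North with sum(quantity) = 27680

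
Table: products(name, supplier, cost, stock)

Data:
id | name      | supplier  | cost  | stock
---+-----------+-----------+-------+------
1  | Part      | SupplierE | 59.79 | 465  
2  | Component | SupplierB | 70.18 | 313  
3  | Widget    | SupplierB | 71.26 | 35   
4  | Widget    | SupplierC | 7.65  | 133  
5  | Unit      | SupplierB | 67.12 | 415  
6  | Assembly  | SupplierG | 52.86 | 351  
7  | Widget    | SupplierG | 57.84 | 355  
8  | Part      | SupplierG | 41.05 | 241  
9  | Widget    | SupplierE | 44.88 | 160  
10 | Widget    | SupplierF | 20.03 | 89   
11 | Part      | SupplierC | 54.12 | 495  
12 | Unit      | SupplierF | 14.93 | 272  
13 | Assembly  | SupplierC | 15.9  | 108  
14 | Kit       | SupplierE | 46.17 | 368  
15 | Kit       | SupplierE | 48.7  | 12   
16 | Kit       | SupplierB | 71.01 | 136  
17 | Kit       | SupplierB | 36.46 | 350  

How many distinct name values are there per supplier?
SELECT supplier, COUNT(DISTINCT name)
FROM products
GROUP BY supplier

Result:
  SupplierB: 4 distinct
  SupplierC: 3 distinct
  SupplierE: 3 distinct
  SupplierF: 2 distinct
  SupplierG: 3 distinct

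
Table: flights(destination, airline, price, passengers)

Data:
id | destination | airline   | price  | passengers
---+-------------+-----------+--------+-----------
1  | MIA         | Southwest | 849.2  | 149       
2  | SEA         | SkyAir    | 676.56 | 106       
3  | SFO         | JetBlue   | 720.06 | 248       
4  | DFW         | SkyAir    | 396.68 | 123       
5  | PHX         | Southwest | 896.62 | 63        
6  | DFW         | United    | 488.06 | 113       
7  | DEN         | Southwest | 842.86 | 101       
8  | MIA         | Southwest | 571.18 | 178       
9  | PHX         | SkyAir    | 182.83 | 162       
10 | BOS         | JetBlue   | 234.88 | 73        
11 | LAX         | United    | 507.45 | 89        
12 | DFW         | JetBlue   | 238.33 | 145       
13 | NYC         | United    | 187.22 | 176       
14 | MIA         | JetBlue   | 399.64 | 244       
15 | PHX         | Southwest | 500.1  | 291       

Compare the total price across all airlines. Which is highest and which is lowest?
SELECT airline, SUM(price)
FROM flights
GROUP BY airline
ORDER BY SUM(price)

All groups:
  United: 1182.73
  SkyAir: 1256.07
  JetBlue: 1592.91
  Southwest: 3659.96

Highest: Southwest (3659.96)
Lowest: United (1182.73)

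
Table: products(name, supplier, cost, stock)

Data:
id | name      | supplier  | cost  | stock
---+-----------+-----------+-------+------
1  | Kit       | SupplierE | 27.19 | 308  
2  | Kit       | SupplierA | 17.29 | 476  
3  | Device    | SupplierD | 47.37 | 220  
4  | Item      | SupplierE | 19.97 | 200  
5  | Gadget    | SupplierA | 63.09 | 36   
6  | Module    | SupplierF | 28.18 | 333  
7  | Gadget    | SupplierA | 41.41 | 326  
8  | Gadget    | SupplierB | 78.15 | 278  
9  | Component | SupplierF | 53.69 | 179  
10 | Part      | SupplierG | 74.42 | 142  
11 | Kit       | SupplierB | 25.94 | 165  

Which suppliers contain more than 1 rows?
SELECT supplier, COUNT(*) as cnt
FROM products
GROUP BY supplier
HAVING COUNT(*) > 1

Result:
  SupplierA: 3
  SupplierB: 2
  SupplierE: 2
  SupplierF: 2

Note: HAVING filters groups after aggregation, WHERE filters rows before.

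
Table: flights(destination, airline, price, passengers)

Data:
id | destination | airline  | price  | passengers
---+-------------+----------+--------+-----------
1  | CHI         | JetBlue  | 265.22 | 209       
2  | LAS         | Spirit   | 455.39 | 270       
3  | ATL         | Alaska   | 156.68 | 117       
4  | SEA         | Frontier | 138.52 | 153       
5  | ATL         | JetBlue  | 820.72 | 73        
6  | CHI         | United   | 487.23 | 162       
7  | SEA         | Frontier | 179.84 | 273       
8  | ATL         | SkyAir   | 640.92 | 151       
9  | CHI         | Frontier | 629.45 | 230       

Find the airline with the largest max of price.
SELECT airline, MAX(price) as val
FROM flights
GROUP BY airline
ORDER BY val DESC
LIMIT 1

Result: JetBlue with max(price) = 820.72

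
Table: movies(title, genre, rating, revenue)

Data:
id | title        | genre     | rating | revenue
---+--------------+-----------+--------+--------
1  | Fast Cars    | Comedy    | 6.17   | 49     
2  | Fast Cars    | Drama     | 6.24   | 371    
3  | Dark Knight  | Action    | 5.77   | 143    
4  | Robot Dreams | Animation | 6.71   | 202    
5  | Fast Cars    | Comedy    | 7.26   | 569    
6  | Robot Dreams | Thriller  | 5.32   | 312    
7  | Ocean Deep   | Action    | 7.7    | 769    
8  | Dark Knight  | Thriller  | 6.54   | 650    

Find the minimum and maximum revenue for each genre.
SELECT genre, MIN(revenue), MAX(revenue)
FROM movies
GROUP BY genre

Result:
  Action: min=143, max=769
  Animation: min=202, max=202
  Comedy: min=49, max=569
  Drama: min=371, max=371
  Thriller: min=312, max=650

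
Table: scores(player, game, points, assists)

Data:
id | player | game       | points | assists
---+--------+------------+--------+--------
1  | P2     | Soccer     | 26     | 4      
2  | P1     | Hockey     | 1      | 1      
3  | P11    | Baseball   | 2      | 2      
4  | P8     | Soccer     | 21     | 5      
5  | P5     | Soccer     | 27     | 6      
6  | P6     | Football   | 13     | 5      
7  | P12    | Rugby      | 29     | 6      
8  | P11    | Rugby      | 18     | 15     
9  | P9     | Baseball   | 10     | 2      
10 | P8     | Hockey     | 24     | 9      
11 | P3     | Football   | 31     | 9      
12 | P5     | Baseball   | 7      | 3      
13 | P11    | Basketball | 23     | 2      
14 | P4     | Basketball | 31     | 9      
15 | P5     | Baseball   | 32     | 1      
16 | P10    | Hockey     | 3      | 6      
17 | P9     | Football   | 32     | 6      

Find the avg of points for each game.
SELECT game, AVG(points) as result
FROM scores
GROUP BY game

Result:
  Baseball: 12.75
  Basketball: 27.00
  Football: 25.33
  Hockey: 9.33
  Rugby: 23.50
  Soccer: 24.67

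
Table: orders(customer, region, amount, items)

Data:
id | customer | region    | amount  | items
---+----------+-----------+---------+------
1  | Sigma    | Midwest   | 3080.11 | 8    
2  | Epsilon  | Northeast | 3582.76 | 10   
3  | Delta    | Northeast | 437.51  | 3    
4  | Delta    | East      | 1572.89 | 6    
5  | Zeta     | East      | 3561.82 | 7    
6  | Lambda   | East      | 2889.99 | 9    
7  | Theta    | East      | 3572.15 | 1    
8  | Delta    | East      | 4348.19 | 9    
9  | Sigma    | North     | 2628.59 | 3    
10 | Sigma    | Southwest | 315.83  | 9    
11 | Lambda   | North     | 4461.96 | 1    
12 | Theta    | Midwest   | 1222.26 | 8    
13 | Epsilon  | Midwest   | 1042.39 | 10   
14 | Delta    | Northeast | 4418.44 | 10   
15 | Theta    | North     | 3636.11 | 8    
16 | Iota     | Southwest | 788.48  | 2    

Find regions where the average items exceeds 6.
SELECT region, AVG(items)
FROM orders
GROUP BY region
HAVING AVG(items) > 6

Result:
  East: avg=6.40
  Midwest: avg=8.67
  Northeast: avg=7.67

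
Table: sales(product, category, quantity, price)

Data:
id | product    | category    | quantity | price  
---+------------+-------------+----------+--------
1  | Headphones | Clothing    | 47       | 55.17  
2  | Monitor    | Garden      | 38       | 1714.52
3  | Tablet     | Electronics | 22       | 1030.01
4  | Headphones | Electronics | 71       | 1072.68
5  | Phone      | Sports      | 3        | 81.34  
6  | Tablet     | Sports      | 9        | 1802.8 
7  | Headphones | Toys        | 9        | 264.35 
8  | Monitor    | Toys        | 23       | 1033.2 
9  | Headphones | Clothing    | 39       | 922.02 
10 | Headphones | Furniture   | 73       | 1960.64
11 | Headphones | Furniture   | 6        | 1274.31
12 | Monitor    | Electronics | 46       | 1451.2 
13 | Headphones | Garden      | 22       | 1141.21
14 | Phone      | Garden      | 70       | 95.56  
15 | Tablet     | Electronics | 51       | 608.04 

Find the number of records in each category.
SELECT category, COUNT(*) as count
FROM sales
GROUP BY category

Result:
  Clothing: 2
  Electronics: 4
  Furniture: 2
  Garden: 3
  Sports: 2
  Toys: 2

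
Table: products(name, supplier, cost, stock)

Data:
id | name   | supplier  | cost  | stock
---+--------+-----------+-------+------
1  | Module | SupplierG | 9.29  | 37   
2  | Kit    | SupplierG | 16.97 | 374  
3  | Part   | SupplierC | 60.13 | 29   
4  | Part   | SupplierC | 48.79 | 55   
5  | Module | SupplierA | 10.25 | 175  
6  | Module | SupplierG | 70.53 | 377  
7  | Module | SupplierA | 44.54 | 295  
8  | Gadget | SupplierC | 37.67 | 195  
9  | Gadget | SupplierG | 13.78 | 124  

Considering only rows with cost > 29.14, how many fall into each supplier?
SELECT supplier, COUNT(*)
FROM products
WHERE cost > 29.14
GROUP BY supplier

Note: WHERE filters rows before grouping.

Result:
  SupplierA: 1
  SupplierC: 3
  SupplierG: 1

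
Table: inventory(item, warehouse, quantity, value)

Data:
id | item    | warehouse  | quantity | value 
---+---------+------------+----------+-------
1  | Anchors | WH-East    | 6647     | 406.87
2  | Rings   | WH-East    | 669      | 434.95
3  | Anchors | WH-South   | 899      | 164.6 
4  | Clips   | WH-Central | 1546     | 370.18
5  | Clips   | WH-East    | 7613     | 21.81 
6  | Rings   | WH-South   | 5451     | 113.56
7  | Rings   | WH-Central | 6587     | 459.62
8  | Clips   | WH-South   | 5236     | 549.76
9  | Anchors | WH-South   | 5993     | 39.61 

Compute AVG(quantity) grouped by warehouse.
SELECT warehouse, AVG(quantity) as result
FROM inventory
GROUP BY warehouse

Result:
  WH-Central: 4066.50
  WH-East: 4976.33
  WH-South: 4394.75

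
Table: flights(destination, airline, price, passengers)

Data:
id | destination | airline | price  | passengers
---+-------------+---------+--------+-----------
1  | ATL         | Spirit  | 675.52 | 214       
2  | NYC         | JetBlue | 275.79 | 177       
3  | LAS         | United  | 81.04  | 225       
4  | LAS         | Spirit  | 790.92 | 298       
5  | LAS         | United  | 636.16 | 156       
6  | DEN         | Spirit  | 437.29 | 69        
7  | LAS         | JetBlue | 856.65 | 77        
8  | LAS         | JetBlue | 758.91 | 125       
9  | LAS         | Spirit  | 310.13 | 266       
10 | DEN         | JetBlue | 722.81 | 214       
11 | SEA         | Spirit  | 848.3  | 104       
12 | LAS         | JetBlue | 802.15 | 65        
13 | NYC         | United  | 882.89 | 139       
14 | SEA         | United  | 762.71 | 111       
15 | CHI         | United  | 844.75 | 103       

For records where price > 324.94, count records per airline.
SELECT airline, COUNT(*)
FROM flights
WHERE price > 324.94
GROUP BY airline

Note: WHERE filters rows before grouping.

Result:
  JetBlue: 4
  Spirit: 4
  United: 4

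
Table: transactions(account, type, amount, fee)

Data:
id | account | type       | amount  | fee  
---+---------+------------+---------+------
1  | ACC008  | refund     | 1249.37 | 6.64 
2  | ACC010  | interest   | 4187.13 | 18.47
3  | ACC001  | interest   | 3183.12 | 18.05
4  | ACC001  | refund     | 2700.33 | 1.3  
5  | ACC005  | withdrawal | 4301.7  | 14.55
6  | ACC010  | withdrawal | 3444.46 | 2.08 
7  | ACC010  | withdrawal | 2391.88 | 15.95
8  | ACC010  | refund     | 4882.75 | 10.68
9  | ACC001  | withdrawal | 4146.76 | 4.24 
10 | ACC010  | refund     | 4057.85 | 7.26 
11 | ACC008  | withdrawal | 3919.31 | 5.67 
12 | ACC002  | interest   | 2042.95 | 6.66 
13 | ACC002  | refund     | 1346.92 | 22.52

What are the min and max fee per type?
SELECT type, MIN(fee), MAX(fee)
FROM transactions
GROUP BY type

Result:
  interest: min=6.66, max=18.47
  refund: min=1.30, max=22.52
  withdrawal: min=2.08, max=15.95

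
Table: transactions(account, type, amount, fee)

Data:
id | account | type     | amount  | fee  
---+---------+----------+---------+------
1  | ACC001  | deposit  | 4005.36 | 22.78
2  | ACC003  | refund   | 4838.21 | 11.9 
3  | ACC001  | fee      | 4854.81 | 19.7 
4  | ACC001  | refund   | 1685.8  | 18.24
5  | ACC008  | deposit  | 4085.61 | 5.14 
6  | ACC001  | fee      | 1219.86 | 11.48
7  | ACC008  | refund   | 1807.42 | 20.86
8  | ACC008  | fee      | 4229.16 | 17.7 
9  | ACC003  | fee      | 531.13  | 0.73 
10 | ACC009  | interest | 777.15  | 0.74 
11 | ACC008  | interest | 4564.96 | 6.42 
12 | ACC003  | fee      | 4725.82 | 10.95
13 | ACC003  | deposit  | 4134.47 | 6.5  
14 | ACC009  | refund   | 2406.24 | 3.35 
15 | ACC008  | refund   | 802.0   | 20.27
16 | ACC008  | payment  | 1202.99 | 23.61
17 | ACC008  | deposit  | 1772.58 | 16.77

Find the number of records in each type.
SELECT type, COUNT(*) as count
FROM transactions
GROUP BY type

Result:
  deposit: 4
  fee: 5
  interest: 2
  payment: 1
  refund: 5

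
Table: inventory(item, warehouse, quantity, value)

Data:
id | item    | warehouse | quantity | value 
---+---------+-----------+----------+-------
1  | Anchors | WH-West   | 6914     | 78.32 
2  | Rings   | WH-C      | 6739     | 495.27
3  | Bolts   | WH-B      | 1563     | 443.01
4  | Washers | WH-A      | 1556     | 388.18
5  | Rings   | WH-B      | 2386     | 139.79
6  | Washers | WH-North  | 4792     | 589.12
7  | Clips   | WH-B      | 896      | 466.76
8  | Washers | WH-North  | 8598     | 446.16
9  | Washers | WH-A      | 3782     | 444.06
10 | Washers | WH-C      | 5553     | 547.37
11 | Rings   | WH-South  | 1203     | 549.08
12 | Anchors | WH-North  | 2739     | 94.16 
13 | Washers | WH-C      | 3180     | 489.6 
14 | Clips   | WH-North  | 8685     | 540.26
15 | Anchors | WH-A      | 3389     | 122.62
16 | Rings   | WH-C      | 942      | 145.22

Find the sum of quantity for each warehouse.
SELECT warehouse, SUM(quantity) as result
FROM inventory
GROUP BY warehouse

Result:
  WH-A: 8727
  WH-B: 4845
  WH-C: 16414
  WH-North: 24814
  WH-South: 1203
  WH-West: 6914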